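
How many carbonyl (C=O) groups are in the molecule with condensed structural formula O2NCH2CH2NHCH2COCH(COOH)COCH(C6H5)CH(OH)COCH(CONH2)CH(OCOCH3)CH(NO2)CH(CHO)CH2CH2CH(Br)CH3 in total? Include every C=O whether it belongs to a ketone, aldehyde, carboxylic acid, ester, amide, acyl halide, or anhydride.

CO: ketone, 1 C=O (running total 1).
CH(COOH): carboxylic acid, 1 C=O (running total 2).
CO: ketone, 1 C=O (running total 3).
CO: ketone, 1 C=O (running total 4).
CH(CONH2): amide, 1 C=O (running total 5).
CH(OCOCH3): ester, 1 C=O (running total 6).
CH(CHO): aldehyde, 1 C=O (running total 7).

7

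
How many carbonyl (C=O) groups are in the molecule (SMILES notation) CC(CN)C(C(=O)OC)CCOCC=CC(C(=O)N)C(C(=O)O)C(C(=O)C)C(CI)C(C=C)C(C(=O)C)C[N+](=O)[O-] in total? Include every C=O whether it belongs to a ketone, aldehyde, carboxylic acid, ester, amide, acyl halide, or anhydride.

CH(COOCH3): ester, 1 C=O (running total 1).
CH(CONH2): amide, 1 C=O (running total 2).
CH(COOH): carboxylic acid, 1 C=O (running total 3).
CH(COCH3): ketone, 1 C=O (running total 4).
CH(COCH3): ketone, 1 C=O (running total 5).

5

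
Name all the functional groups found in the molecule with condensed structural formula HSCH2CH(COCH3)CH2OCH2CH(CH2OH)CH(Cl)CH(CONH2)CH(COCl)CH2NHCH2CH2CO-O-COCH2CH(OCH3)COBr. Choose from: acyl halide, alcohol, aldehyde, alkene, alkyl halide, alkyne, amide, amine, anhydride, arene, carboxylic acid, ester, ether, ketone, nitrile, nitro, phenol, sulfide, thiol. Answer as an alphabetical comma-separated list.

Reading the structure from left to right:
  HSCH2: –SH on an sp³ carbon → thiol.
  CH(COCH3): pendant –COCH3: carbonyl C bonded to two carbons → ketone.
  CH2OCH2: C–O–C with sp³ carbons on both sides and no adjacent C=O → ether.
  CH(CH2OH): pendant –CH2OH on an sp³ backbone C → alcohol.
  CH(Cl): halogen on an sp³ carbon → alkyl halide.
  CH(CONH2): pendant –CONH2: carbonyl C bonded to C and N → amide.
  CH(COCl): pendant –C(=O)X: carbonyl C bonded to C and halogen → acyl halide.
  CH2NHCH2: C–N–C with sp³ carbons and no adjacent C=O → amine (secondary).
  CH2CO-O-COCH2: two acyl groups sharing one oxygen, –C(=O)–O–C(=O)– → anhydride.
  CH(OCH3): pendant –OCH3: C–O–C with sp³ C, no adjacent C=O → ether.
  COBr: –C(=O)Br: carbonyl C bonded to C and to a halogen → acyl halide (not alkyl halide).

acyl halide, alcohol, alkyl halide, amide, amine, anhydride, ether, ketone, thiol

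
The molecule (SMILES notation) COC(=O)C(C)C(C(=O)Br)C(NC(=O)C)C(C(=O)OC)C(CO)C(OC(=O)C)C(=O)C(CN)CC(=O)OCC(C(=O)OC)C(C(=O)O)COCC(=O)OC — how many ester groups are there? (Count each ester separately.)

Reading the structure from left to right:
  CH3OOC: CH3O–C(=O)–: carbonyl C bonded to C and to –OCH3 → ester (not ketone + ether).
  CH(COBr): pendant –C(=O)X: carbonyl C bonded to C and halogen → acyl halide.
  CH(NHCOCH3): pendant –NHC(=O)CH3: N bonded to a carbonyl → amide (not amine).
  CH(COOCH3): pendant –COOCH3: carbonyl C bonded to C and –OCH3 → ester.
  CH(CH2OH): pendant –CH2OH on an sp³ backbone C → alcohol.
  CH(OCOCH3): pendant –OC(=O)CH3: an acyloxy group → ester.
  CO: –C(=O)– with carbon on both sides → ketone.
  CH(CH2NH2): pendant –CH2NH2: N on sp³ C, no adjacent C=O → amine.
  CH2COOCH2: –C(=O)–O–C with C on the carbonyl side → ester.
  CH(COOCH3): pendant –COOCH3: carbonyl C bonded to C and –OCH3 → ester.
  CH(COOH): pendant –COOH: carbonyl C bonded to C and –OH → carboxylic acid.
  CH2OCH2: C–O–C with sp³ carbons on both sides and no adjacent C=O → ether.
  COOCH3: –C(=O)OCH3: carbonyl C bonded to C and to –OCH3 → ester (not ketone + ether).
Ester appears at: CH3OOC, CH(COOCH3), CH(OCOCH3), CH2COOCH2, CH(COOCH3), COOCH3 → 6.

6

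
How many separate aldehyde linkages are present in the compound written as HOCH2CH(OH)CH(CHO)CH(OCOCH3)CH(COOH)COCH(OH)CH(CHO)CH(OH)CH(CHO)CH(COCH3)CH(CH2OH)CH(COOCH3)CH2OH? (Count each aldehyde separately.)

HO– on an sp³ carbon → alcohol.
–OH on an sp³ carbon → alcohol (secondary).
pendant –CHO: carbonyl C bonded to C and H → aldehyde.
pendant –OC(=O)CH3: an acyloxy group → ester.
pendant –COOH: carbonyl C bonded to C and –OH → carboxylic acid.
–C(=O)– with carbon on both sides → ketone.
–OH on an sp³ carbon → alcohol (secondary).
pendant –CHO: carbonyl C bonded to C and H → aldehyde.
–OH on an sp³ carbon → alcohol (secondary).
pendant –CHO: carbonyl C bonded to C and H → aldehyde.
pendant –COCH3: carbonyl C bonded to two carbons → ketone.
pendant –CH2OH on an sp³ backbone C → alcohol.
pendant –COOCH3: carbonyl C bonded to C and –OCH3 → ester.
–OH on an sp³ carbon → alcohol.
Aldehyde appears at: CH(CHO), CH(CHO), CH(CHO) → 3.

3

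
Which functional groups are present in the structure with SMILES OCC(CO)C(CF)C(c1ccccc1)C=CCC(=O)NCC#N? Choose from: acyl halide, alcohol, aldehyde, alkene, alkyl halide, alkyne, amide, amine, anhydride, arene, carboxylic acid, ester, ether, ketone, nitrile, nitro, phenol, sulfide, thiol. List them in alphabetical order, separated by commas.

alcohol, alkene, alkyl halide, amide, arene, nitrile

Reading the structure from left to right:
  HOCH2: HO– on an sp³ carbon → alcohol.
  CH(CH2OH): pendant –CH2OH on an sp³ backbone C → alcohol.
  CH(CH2F): pendant –CH2X: halogen on sp³ carbon → alkyl halide.
  CH(C6H5): pendant –C6H5: benzene ring → arene.
  CH=CH: C=C double bond → alkene.
  CH2CONHCH2: –C(=O)–N– linkage → amide (the N is not an amine).
  CN: –C≡N: carbon triple-bonded to nitrogen → nitrile.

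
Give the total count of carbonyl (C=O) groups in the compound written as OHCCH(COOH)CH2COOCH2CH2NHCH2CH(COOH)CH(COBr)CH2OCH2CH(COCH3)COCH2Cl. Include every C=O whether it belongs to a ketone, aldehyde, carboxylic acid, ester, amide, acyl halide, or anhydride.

OHC: aldehyde, 1 C=O (running total 1).
CH(COOH): carboxylic acid, 1 C=O (running total 2).
CH2COOCH2: ester, 1 C=O (running total 3).
CH(COOH): carboxylic acid, 1 C=O (running total 4).
CH(COBr): acyl halide, 1 C=O (running total 5).
CH(COCH3): ketone, 1 C=O (running total 6).
CO: ketone, 1 C=O (running total 7).

7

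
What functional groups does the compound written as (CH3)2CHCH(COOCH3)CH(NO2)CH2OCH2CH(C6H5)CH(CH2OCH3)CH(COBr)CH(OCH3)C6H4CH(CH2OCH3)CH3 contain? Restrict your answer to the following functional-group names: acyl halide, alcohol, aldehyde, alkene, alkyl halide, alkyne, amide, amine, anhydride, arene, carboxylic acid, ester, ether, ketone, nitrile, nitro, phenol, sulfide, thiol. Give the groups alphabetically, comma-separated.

acyl halide, arene, ester, ether, nitro

pendant –COOCH3: carbonyl C bonded to C and –OCH3 → ester.
–NO2 on an sp³ carbon → nitro (the N=O is not a carbonyl).
C–O–C with sp³ carbons on both sides and no adjacent C=O → ether.
pendant –C6H5: benzene ring → arene.
pendant –CH2OCH3: C–O–C linkage → ether.
pendant –C(=O)X: carbonyl C bonded to C and halogen → acyl halide.
pendant –OCH3: C–O–C with sp³ C, no adjacent C=O → ether.
para-disubstituted benzene ring → arene.
pendant –CH2OCH3: C–O–C linkage → ether.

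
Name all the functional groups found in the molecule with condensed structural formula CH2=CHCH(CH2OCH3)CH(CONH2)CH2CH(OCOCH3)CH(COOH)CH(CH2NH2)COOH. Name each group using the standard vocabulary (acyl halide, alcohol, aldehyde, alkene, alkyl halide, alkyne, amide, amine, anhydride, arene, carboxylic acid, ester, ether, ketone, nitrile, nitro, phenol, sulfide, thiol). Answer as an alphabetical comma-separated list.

alkene, amide, amine, carboxylic acid, ester, ether

C=C double bond → alkene.
pendant –CH2OCH3: C–O–C linkage → ether.
pendant –CONH2: carbonyl C bonded to C and N → amide.
pendant –OC(=O)CH3: an acyloxy group → ester.
pendant –COOH: carbonyl C bonded to C and –OH → carboxylic acid.
pendant –CH2NH2: N on sp³ C, no adjacent C=O → amine.
–COOH: carbonyl C bonded to –OH and C → carboxylic acid (the –OH is not a separate alcohol).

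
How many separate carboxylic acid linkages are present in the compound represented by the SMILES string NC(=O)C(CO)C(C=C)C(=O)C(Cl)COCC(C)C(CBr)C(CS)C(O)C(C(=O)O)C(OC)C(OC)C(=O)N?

–C(=O)NH2: carbonyl C bonded to C and to N → amide (the N is not a separate amine).
pendant –CH2OH on an sp³ backbone C → alcohol.
pendant –CH=CH2: C=C double bond → alkene.
–C(=O)– with carbon on both sides → ketone.
halogen on an sp³ carbon → alkyl halide.
C–O–C with sp³ carbons on both sides and no adjacent C=O → ether.
pendant –CH2X: halogen on sp³ carbon → alkyl halide.
pendant –CH2SH → thiol.
–OH on an sp³ carbon → alcohol (secondary).
pendant –COOH: carbonyl C bonded to C and –OH → carboxylic acid.
pendant –OCH3: C–O–C with sp³ C, no adjacent C=O → ether.
pendant –OCH3: C–O–C with sp³ C, no adjacent C=O → ether.
–C(=O)NH2: carbonyl C bonded to C and to N → amide (the N is not a separate amine).
Carboxylic acid appears at: CH(COOH) → 1.

1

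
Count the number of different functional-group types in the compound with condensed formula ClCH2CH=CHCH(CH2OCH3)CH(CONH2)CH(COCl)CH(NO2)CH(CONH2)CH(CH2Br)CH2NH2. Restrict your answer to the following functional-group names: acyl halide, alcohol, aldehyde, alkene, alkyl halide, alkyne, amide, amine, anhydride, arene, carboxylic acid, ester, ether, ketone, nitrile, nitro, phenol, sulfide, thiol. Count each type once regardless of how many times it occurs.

halogen on an sp³ carbon → alkyl halide.
C=C double bond → alkene.
pendant –CH2OCH3: C–O–C linkage → ether.
pendant –CONH2: carbonyl C bonded to C and N → amide.
pendant –C(=O)X: carbonyl C bonded to C and halogen → acyl halide.
–NO2 on an sp³ carbon → nitro (the N=O is not a carbonyl).
pendant –CONH2: carbonyl C bonded to C and N → amide.
pendant –CH2X: halogen on sp³ carbon → alkyl halide.
–NH2 on an sp³ carbon with no adjacent C=O → amine.
Distinct types present: acyl halide, alkene, alkyl halide, amide, amine, ether, nitro.

7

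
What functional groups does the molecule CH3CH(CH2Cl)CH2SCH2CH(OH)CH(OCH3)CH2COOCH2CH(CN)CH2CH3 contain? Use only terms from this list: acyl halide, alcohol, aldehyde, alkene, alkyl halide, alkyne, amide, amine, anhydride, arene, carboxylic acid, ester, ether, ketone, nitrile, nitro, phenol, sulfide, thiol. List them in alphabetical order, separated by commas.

alcohol, alkyl halide, ester, ether, nitrile, sulfide

pendant –CH2X: halogen on sp³ carbon → alkyl halide.
C–S–C linkage → sulfide (thioether).
–OH on an sp³ carbon → alcohol (secondary).
pendant –OCH3: C–O–C with sp³ C, no adjacent C=O → ether.
–C(=O)–O–C with C on the carbonyl side → ester.
pendant –C≡N: nitrile.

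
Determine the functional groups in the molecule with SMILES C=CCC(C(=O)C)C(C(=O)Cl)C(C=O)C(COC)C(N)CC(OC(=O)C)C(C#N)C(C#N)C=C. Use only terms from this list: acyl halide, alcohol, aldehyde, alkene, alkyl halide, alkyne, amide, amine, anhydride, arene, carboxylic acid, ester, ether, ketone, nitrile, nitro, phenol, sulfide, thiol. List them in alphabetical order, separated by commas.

C=C double bond → alkene.
pendant –COCH3: carbonyl C bonded to two carbons → ketone.
pendant –C(=O)X: carbonyl C bonded to C and halogen → acyl halide.
pendant –CHO: carbonyl C bonded to C and H → aldehyde.
pendant –CH2OCH3: C–O–C linkage → ether.
–NH2 on an sp³ carbon with no adjacent C=O → amine.
pendant –OC(=O)CH3: an acyloxy group → ester.
pendant –C≡N: nitrile.
pendant –C≡N: nitrile.
C=C double bond → alkene.

acyl halide, aldehyde, alkene, amine, ester, ether, ketone, nitrile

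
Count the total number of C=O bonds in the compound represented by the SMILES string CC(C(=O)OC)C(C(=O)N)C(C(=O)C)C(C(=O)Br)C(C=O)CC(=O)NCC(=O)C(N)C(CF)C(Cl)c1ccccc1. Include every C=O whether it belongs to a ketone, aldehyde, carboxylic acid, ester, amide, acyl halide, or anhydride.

7

CH(COOCH3): ester, 1 C=O (running total 1).
CH(CONH2): amide, 1 C=O (running total 2).
CH(COCH3): ketone, 1 C=O (running total 3).
CH(COBr): acyl halide, 1 C=O (running total 4).
CH(CHO): aldehyde, 1 C=O (running total 5).
CH2CONHCH2: amide, 1 C=O (running total 6).
CO: ketone, 1 C=O (running total 7).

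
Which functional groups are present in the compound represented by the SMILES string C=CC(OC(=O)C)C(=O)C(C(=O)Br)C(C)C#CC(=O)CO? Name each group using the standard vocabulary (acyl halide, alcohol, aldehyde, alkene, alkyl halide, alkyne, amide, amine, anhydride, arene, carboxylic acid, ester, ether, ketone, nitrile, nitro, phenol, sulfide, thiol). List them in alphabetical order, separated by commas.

Taking each segment in turn:
  CH2=CH: C=C double bond → alkene.
  CH(OCOCH3): pendant –OC(=O)CH3: an acyloxy group → ester.
  CO: –C(=O)– with carbon on both sides → ketone.
  CH(COBr): pendant –C(=O)X: carbonyl C bonded to C and halogen → acyl halide.
  C≡C: C≡C triple bond → alkyne.
  CO: –C(=O)– with carbon on both sides → ketone.
  CH2OH: –OH on an sp³ carbon → alcohol.

acyl halide, alcohol, alkene, alkyne, ester, ketone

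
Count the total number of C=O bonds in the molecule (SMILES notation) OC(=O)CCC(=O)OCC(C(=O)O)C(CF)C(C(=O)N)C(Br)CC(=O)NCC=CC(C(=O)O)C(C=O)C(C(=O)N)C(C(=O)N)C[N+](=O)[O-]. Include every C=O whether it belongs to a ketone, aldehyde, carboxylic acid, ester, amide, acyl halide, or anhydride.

9

HOOC: carboxylic acid, 1 C=O (running total 1).
CH2COOCH2: ester, 1 C=O (running total 2).
CH(COOH): carboxylic acid, 1 C=O (running total 3).
CH(CONH2): amide, 1 C=O (running total 4).
CH2CONHCH2: amide, 1 C=O (running total 5).
CH(COOH): carboxylic acid, 1 C=O (running total 6).
CH(CHO): aldehyde, 1 C=O (running total 7).
CH(CONH2): amide, 1 C=O (running total 8).
CH(CONH2): amide, 1 C=O (running total 9).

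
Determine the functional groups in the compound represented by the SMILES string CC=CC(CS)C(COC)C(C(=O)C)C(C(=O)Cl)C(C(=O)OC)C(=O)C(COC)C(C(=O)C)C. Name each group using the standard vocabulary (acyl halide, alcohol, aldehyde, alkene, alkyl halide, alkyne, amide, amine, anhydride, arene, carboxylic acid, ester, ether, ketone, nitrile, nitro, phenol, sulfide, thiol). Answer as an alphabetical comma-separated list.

C=C double bond → alkene.
pendant –CH2SH → thiol.
pendant –CH2OCH3: C–O–C linkage → ether.
pendant –COCH3: carbonyl C bonded to two carbons → ketone.
pendant –C(=O)X: carbonyl C bonded to C and halogen → acyl halide.
pendant –COOCH3: carbonyl C bonded to C and –OCH3 → ester.
–C(=O)– with carbon on both sides → ketone.
pendant –CH2OCH3: C–O–C linkage → ether.
pendant –COCH3: carbonyl C bonded to two carbons → ketone.

acyl halide, alkene, ester, ether, ketone, thiol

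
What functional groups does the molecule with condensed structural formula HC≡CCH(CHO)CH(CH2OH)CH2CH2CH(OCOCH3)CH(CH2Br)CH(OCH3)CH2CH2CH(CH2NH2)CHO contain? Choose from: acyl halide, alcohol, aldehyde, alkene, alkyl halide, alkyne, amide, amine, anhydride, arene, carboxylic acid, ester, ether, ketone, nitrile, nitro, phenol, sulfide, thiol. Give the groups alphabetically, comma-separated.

Working along the chain:
  HC≡C: C≡C triple bond → alkyne.
  CH(CHO): pendant –CHO: carbonyl C bonded to C and H → aldehyde.
  CH(CH2OH): pendant –CH2OH on an sp³ backbone C → alcohol.
  CH(OCOCH3): pendant –OC(=O)CH3: an acyloxy group → ester.
  CH(CH2Br): pendant –CH2X: halogen on sp³ carbon → alkyl halide.
  CH(OCH3): pendant –OCH3: C–O–C with sp³ C, no adjacent C=O → ether.
  CH(CH2NH2): pendant –CH2NH2: N on sp³ C, no adjacent C=O → amine.
  CHO: terminal –CHO: carbonyl C bonded to H and C → aldehyde.

alcohol, aldehyde, alkyl halide, alkyne, amine, ester, ether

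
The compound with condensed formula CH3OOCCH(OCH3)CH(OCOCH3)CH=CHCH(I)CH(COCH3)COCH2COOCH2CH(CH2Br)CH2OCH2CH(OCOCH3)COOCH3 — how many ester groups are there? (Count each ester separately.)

Working along the chain:
  CH3OOC: CH3O–C(=O)–: carbonyl C bonded to C and to –OCH3 → ester (not ketone + ether).
  CH(OCH3): pendant –OCH3: C–O–C with sp³ C, no adjacent C=O → ether.
  CH(OCOCH3): pendant –OC(=O)CH3: an acyloxy group → ester.
  CH=CH: C=C double bond → alkene.
  CH(I): halogen on an sp³ carbon → alkyl halide.
  CH(COCH3): pendant –COCH3: carbonyl C bonded to two carbons → ketone.
  CO: –C(=O)– with carbon on both sides → ketone.
  CH2COOCH2: –C(=O)–O–C with C on the carbonyl side → ester.
  CH(CH2Br): pendant –CH2X: halogen on sp³ carbon → alkyl halide.
  CH2OCH2: C–O–C with sp³ carbons on both sides and no adjacent C=O → ether.
  CH(OCOCH3): pendant –OC(=O)CH3: an acyloxy group → ester.
  COOCH3: –C(=O)OCH3: carbonyl C bonded to C and to –OCH3 → ester (not ketone + ether).
Ester appears at: CH3OOC, CH(OCOCH3), CH2COOCH2, CH(OCOCH3), COOCH3 → 5.

5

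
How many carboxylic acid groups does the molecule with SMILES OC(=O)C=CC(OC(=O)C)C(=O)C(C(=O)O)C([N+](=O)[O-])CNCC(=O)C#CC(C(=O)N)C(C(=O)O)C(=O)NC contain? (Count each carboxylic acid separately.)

3

–COOH: carbonyl C bonded to –OH and C → carboxylic acid (the –OH is not a separate alcohol).
C=C double bond → alkene.
pendant –OC(=O)CH3: an acyloxy group → ester.
–C(=O)– with carbon on both sides → ketone.
pendant –COOH: carbonyl C bonded to C and –OH → carboxylic acid.
–NO2 on an sp³ carbon → nitro (the N=O is not a carbonyl).
C–N–C with sp³ carbons and no adjacent C=O → amine (secondary).
–C(=O)– with carbon on both sides → ketone.
C≡C triple bond → alkyne.
pendant –CONH2: carbonyl C bonded to C and N → amide.
pendant –COOH: carbonyl C bonded to C and –OH → carboxylic acid.
–C(=O)NHCH3: carbonyl C bonded to C and to N → amide (the N is not an amine).
Carboxylic acid appears at: HOOC, CH(COOH), CH(COOH) → 3.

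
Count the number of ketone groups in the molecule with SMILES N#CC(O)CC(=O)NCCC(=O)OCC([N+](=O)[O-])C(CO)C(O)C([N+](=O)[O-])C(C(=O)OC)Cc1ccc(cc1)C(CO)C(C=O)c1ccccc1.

0

N≡C–: carbon triple-bonded to nitrogen → nitrile.
–OH on an sp³ carbon → alcohol (secondary).
–C(=O)–N– linkage → amide (the N is not an amine).
–C(=O)–O–C with C on the carbonyl side → ester.
–NO2 on an sp³ carbon → nitro (the N=O is not a carbonyl).
pendant –CH2OH on an sp³ backbone C → alcohol.
–OH on an sp³ carbon → alcohol (secondary).
–NO2 on an sp³ carbon → nitro (the N=O is not a carbonyl).
pendant –COOCH3: carbonyl C bonded to C and –OCH3 → ester.
para-disubstituted benzene ring → arene.
pendant –CH2OH on an sp³ backbone C → alcohol.
pendant –CHO: carbonyl C bonded to C and H → aldehyde.
–C6H5 phenyl ring → arene.
No segment is a ketone: CH2CONHCH2 is amide, not ketone; CH2COOCH2 is ester, not ketone; CH(COOCH3) is ester, not ketone. → 0.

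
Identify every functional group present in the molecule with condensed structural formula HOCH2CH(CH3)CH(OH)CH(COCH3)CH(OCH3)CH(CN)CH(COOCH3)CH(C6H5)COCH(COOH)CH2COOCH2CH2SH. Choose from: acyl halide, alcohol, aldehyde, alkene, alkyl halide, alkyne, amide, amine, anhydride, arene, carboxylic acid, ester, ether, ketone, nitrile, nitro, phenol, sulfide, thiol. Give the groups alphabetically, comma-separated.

Reading the structure from left to right:
  HOCH2: HO– on an sp³ carbon → alcohol.
  CH(OH): –OH on an sp³ carbon → alcohol (secondary).
  CH(COCH3): pendant –COCH3: carbonyl C bonded to two carbons → ketone.
  CH(OCH3): pendant –OCH3: C–O–C with sp³ C, no adjacent C=O → ether.
  CH(CN): pendant –C≡N: nitrile.
  CH(COOCH3): pendant –COOCH3: carbonyl C bonded to C and –OCH3 → ester.
  CH(C6H5): pendant –C6H5: benzene ring → arene.
  CO: –C(=O)– with carbon on both sides → ketone.
  CH(COOH): pendant –COOH: carbonyl C bonded to C and –OH → carboxylic acid.
  CH2COOCH2: –C(=O)–O–C with C on the carbonyl side → ester.
  CH2SH: –SH on an sp³ carbon → thiol.

alcohol, arene, carboxylic acid, ester, ether, ketone, nitrile, thiol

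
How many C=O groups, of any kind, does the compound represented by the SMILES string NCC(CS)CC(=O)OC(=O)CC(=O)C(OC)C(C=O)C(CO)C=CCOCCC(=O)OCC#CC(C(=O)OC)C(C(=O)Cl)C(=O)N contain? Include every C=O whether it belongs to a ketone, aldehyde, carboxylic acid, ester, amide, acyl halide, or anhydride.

CH2CO-O-COCH2: anhydride, 2 C=O (running total 2).
CO: ketone, 1 C=O (running total 3).
CH(CHO): aldehyde, 1 C=O (running total 4).
CH2COOCH2: ester, 1 C=O (running total 5).
CH(COOCH3): ester, 1 C=O (running total 6).
CH(COCl): acyl halide, 1 C=O (running total 7).
CONH2: amide, 1 C=O (running total 8).

8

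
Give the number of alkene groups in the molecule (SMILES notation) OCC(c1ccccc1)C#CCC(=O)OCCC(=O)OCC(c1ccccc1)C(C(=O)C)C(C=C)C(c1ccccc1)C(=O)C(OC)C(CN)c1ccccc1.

1

Taking each segment in turn:
  HOCH2: HO– on an sp³ carbon → alcohol.
  CH(C6H5): pendant –C6H5: benzene ring → arene.
  C≡C: C≡C triple bond → alkyne.
  CH2COOCH2: –C(=O)–O–C with C on the carbonyl side → ester.
  CH2COOCH2: –C(=O)–O–C with C on the carbonyl side → ester.
  CH(C6H5): pendant –C6H5: benzene ring → arene.
  CH(COCH3): pendant –COCH3: carbonyl C bonded to two carbons → ketone.
  CH(CH=CH2): pendant –CH=CH2: C=C double bond → alkene.
  CH(C6H5): pendant –C6H5: benzene ring → arene.
  CO: –C(=O)– with carbon on both sides → ketone.
  CH(OCH3): pendant –OCH3: C–O–C with sp³ C, no adjacent C=O → ether.
  CH(CH2NH2): pendant –CH2NH2: N on sp³ C, no adjacent C=O → amine.
  C6H5: –C6H5 phenyl ring → arene.
Alkene appears at: CH(CH=CH2) → 1.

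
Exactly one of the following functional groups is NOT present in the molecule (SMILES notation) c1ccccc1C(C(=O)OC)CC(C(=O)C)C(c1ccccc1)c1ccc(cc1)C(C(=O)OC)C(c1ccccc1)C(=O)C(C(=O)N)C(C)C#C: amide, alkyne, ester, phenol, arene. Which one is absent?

phenol

alkyne: present (C≡CH — C≡C triple bond → alkyne).
amide: present (CH(CONH2) — pendant –CONH2: carbonyl C bonded to C and N → amide).
ester: present (CH(COOCH3) — pendant –COOCH3: carbonyl C bonded to C and –OCH3 → ester).
arene: present (C6H5 — C6H5– phenyl ring → arene).
phenol: no segment matches this pattern.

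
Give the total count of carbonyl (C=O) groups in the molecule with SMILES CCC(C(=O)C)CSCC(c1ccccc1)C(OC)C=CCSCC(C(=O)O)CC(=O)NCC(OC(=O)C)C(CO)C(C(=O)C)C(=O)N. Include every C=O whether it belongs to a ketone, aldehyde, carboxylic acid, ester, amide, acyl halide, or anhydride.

CH(COCH3): ketone, 1 C=O (running total 1).
CH(COOH): carboxylic acid, 1 C=O (running total 2).
CH2CONHCH2: amide, 1 C=O (running total 3).
CH(OCOCH3): ester, 1 C=O (running total 4).
CH(COCH3): ketone, 1 C=O (running total 5).
CONH2: amide, 1 C=O (running total 6).

6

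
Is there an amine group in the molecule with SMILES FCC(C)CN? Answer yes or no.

yes

Taking each segment in turn:
  FCH2: halogen on an sp³ carbon → alkyl halide.
  CH2NH2: –NH2 on an sp³ carbon with no adjacent C=O → amine.
The CH2NH2 segment supplies the amine: –NH2 on an sp³ carbon with no adjacent C=O → amine.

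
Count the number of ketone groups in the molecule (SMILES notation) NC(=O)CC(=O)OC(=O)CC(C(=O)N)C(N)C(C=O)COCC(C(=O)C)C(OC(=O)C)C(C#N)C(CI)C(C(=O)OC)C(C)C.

1

Working along the chain:
  H2NCO: –C(=O)NH2: carbonyl C bonded to C and to N → amide (the N is not a separate amine).
  CH2CO-O-COCH2: two acyl groups sharing one oxygen, –C(=O)–O–C(=O)– → anhydride.
  CH(CONH2): pendant –CONH2: carbonyl C bonded to C and N → amide.
  CH(NH2): –NH2 on an sp³ carbon with no adjacent C=O → amine.
  CH(CHO): pendant –CHO: carbonyl C bonded to C and H → aldehyde.
  CH2OCH2: C–O–C with sp³ carbons on both sides and no adjacent C=O → ether.
  CH(COCH3): pendant –COCH3: carbonyl C bonded to two carbons → ketone.
  CH(OCOCH3): pendant –OC(=O)CH3: an acyloxy group → ester.
  CH(CN): pendant –C≡N: nitrile.
  CH(CH2I): pendant –CH2X: halogen on sp³ carbon → alkyl halide.
  CH(COOCH3): pendant –COOCH3: carbonyl C bonded to C and –OCH3 → ester.
Ketone appears at: CH(COCH3) → 1.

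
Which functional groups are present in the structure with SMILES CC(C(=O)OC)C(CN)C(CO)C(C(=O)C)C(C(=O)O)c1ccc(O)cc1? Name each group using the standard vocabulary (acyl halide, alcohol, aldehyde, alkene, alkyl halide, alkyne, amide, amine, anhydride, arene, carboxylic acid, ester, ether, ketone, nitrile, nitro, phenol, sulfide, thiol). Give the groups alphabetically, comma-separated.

Taking each segment in turn:
  CH(COOCH3): pendant –COOCH3: carbonyl C bonded to C and –OCH3 → ester.
  CH(CH2NH2): pendant –CH2NH2: N on sp³ C, no adjacent C=O → amine.
  CH(CH2OH): pendant –CH2OH on an sp³ backbone C → alcohol.
  CH(COCH3): pendant –COCH3: carbonyl C bonded to two carbons → ketone.
  CH(COOH): pendant –COOH: carbonyl C bonded to C and –OH → carboxylic acid.
  C6H4OH: –OH attached directly to an aromatic ring → phenol (not alcohol); the ring itself is an arene.

alcohol, amine, arene, carboxylic acid, ester, ketone, phenol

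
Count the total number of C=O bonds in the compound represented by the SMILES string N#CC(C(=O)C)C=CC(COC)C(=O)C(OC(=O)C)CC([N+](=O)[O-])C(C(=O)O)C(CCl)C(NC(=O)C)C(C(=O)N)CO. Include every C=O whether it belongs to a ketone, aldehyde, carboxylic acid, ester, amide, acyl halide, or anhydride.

CH(COCH3): ketone, 1 C=O (running total 1).
CO: ketone, 1 C=O (running total 2).
CH(OCOCH3): ester, 1 C=O (running total 3).
CH(COOH): carboxylic acid, 1 C=O (running total 4).
CH(NHCOCH3): amide, 1 C=O (running total 5).
CH(CONH2): amide, 1 C=O (running total 6).

6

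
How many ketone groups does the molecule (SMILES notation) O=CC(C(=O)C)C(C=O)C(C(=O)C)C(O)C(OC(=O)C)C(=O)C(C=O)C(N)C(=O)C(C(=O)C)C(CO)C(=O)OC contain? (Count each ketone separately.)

5

Reading the structure from left to right:
  OHC: terminal –CHO: carbonyl C bonded to H and C → aldehyde.
  CH(COCH3): pendant –COCH3: carbonyl C bonded to two carbons → ketone.
  CH(CHO): pendant –CHO: carbonyl C bonded to C and H → aldehyde.
  CH(COCH3): pendant –COCH3: carbonyl C bonded to two carbons → ketone.
  CH(OH): –OH on an sp³ carbon → alcohol (secondary).
  CH(OCOCH3): pendant –OC(=O)CH3: an acyloxy group → ester.
  CO: –C(=O)– with carbon on both sides → ketone.
  CH(CHO): pendant –CHO: carbonyl C bonded to C and H → aldehyde.
  CH(NH2): –NH2 on an sp³ carbon with no adjacent C=O → amine.
  CO: –C(=O)– with carbon on both sides → ketone.
  CH(COCH3): pendant –COCH3: carbonyl C bonded to two carbons → ketone.
  CH(CH2OH): pendant –CH2OH on an sp³ backbone C → alcohol.
  COOCH3: –C(=O)OCH3: carbonyl C bonded to C and to –OCH3 → ester (not ketone + ether).
Ketone appears at: CH(COCH3), CH(COCH3), CO, CO, CH(COCH3) → 5.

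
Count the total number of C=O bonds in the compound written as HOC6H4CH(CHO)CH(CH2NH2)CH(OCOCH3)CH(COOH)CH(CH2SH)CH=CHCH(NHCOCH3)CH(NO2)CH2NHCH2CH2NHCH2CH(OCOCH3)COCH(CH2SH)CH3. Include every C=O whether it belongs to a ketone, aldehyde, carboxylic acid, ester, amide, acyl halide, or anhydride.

6

CH(CHO): aldehyde, 1 C=O (running total 1).
CH(OCOCH3): ester, 1 C=O (running total 2).
CH(COOH): carboxylic acid, 1 C=O (running total 3).
CH(NHCOCH3): amide, 1 C=O (running total 4).
CH(OCOCH3): ester, 1 C=O (running total 5).
CO: ketone, 1 C=O (running total 6).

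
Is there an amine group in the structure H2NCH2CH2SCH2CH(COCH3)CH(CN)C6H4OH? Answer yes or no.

Reading the structure from left to right:
  H2NCH2: –NH2 on an sp³ carbon with no adjacent C=O → amine.
  CH2SCH2: C–S–C linkage → sulfide (thioether).
  CH(COCH3): pendant –COCH3: carbonyl C bonded to two carbons → ketone.
  CH(CN): pendant –C≡N: nitrile.
  C6H4OH: –OH attached directly to an aromatic ring → phenol (not alcohol); the ring itself is an arene.
The H2NCH2 segment supplies the amine: –NH2 on an sp³ carbon with no adjacent C=O → amine.

yes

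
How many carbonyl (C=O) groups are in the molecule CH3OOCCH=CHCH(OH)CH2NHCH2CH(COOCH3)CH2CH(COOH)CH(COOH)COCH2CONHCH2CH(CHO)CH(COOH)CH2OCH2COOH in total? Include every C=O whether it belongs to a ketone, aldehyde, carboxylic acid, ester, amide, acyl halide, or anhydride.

CH3OOC: ester, 1 C=O (running total 1).
CH(COOCH3): ester, 1 C=O (running total 2).
CH(COOH): carboxylic acid, 1 C=O (running total 3).
CH(COOH): carboxylic acid, 1 C=O (running total 4).
CO: ketone, 1 C=O (running total 5).
CH2CONHCH2: amide, 1 C=O (running total 6).
CH(CHO): aldehyde, 1 C=O (running total 7).
CH(COOH): carboxylic acid, 1 C=O (running total 8).
COOH: carboxylic acid, 1 C=O (running total 9).

9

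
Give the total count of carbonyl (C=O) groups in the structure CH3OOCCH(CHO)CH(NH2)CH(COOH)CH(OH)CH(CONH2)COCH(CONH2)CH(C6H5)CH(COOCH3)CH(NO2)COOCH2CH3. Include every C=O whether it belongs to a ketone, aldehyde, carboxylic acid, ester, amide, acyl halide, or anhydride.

8

CH3OOC: ester, 1 C=O (running total 1).
CH(CHO): aldehyde, 1 C=O (running total 2).
CH(COOH): carboxylic acid, 1 C=O (running total 3).
CH(CONH2): amide, 1 C=O (running total 4).
CO: ketone, 1 C=O (running total 5).
CH(CONH2): amide, 1 C=O (running total 6).
CH(COOCH3): ester, 1 C=O (running total 7).
COOCH2CH3: ester, 1 C=O (running total 8).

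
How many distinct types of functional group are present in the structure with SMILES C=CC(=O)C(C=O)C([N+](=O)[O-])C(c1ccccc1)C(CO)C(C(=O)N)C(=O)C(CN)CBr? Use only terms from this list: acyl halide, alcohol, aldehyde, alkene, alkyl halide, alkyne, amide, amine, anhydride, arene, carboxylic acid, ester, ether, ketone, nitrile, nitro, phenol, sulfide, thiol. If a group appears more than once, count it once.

9

Taking each segment in turn:
  CH2=CH: C=C double bond → alkene.
  CO: –C(=O)– with carbon on both sides → ketone.
  CH(CHO): pendant –CHO: carbonyl C bonded to C and H → aldehyde.
  CH(NO2): –NO2 on an sp³ carbon → nitro (the N=O is not a carbonyl).
  CH(C6H5): pendant –C6H5: benzene ring → arene.
  CH(CH2OH): pendant –CH2OH on an sp³ backbone C → alcohol.
  CH(CONH2): pendant –CONH2: carbonyl C bonded to C and N → amide.
  CO: –C(=O)– with carbon on both sides → ketone.
  CH(CH2NH2): pendant –CH2NH2: N on sp³ C, no adjacent C=O → amine.
  CH2Br: halogen on an sp³ carbon → alkyl halide.
Distinct types present: alcohol, aldehyde, alkene, alkyl halide, amide, amine, arene, ketone, nitro.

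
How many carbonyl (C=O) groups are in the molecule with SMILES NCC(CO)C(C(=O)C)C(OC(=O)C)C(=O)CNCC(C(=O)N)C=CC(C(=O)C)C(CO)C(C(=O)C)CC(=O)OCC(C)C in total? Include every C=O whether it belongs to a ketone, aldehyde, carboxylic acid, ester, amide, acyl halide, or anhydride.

CH(COCH3): ketone, 1 C=O (running total 1).
CH(OCOCH3): ester, 1 C=O (running total 2).
CO: ketone, 1 C=O (running total 3).
CH(CONH2): amide, 1 C=O (running total 4).
CH(COCH3): ketone, 1 C=O (running total 5).
CH(COCH3): ketone, 1 C=O (running total 6).
CH2COOCH2: ester, 1 C=O (running total 7).

7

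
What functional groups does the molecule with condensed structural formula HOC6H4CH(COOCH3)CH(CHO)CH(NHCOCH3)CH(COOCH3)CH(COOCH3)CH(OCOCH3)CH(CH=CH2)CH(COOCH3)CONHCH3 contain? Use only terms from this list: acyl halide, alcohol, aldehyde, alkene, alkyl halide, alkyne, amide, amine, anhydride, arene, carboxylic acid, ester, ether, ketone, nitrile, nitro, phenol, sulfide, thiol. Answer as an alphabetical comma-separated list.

Working along the chain:
  HOC6H4: –OH attached directly to an aromatic ring → phenol (not alcohol); the ring itself is an arene.
  CH(COOCH3): pendant –COOCH3: carbonyl C bonded to C and –OCH3 → ester.
  CH(CHO): pendant –CHO: carbonyl C bonded to C and H → aldehyde.
  CH(NHCOCH3): pendant –NHC(=O)CH3: N bonded to a carbonyl → amide (not amine).
  CH(COOCH3): pendant –COOCH3: carbonyl C bonded to C and –OCH3 → ester.
  CH(COOCH3): pendant –COOCH3: carbonyl C bonded to C and –OCH3 → ester.
  CH(OCOCH3): pendant –OC(=O)CH3: an acyloxy group → ester.
  CH(CH=CH2): pendant –CH=CH2: C=C double bond → alkene.
  CH(COOCH3): pendant –COOCH3: carbonyl C bonded to C and –OCH3 → ester.
  CONHCH3: –C(=O)NHCH3: carbonyl C bonded to C and to N → amide (the N is not an amine).

aldehyde, alkene, amide, arene, ester, phenol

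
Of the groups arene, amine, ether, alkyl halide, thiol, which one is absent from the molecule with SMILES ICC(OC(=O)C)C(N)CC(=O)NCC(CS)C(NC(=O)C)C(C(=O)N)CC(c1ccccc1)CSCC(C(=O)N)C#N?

ether

alkyl halide: present (ICH2 — halogen on an sp³ carbon → alkyl halide).
thiol: present (CH(CH2SH) — pendant –CH2SH → thiol).
amine: present (CH(NH2) — –NH2 on an sp³ carbon with no adjacent C=O → amine).
arene: present (CH(C6H5) — pendant –C6H5: benzene ring → arene).
ether: absent. In CH(OCOCH3), the C–O–C oxygen is adjacent to a C=O, so it belongs to an ester, not an ether.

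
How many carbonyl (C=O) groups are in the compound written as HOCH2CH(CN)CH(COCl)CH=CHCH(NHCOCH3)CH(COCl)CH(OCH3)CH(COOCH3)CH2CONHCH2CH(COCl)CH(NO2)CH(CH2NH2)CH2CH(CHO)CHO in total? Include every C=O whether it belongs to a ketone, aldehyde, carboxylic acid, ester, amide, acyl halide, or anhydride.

8

CH(COCl): acyl halide, 1 C=O (running total 1).
CH(NHCOCH3): amide, 1 C=O (running total 2).
CH(COCl): acyl halide, 1 C=O (running total 3).
CH(COOCH3): ester, 1 C=O (running total 4).
CH2CONHCH2: amide, 1 C=O (running total 5).
CH(COCl): acyl halide, 1 C=O (running total 6).
CH(CHO): aldehyde, 1 C=O (running total 7).
CHO: aldehyde, 1 C=O (running total 8).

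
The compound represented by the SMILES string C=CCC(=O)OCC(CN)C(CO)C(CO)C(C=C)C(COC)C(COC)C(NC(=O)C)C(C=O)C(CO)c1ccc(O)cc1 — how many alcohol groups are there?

Working along the chain:
  CH2=CH: C=C double bond → alkene.
  CH2COOCH2: –C(=O)–O–C with C on the carbonyl side → ester.
  CH(CH2NH2): pendant –CH2NH2: N on sp³ C, no adjacent C=O → amine.
  CH(CH2OH): pendant –CH2OH on an sp³ backbone C → alcohol.
  CH(CH2OH): pendant –CH2OH on an sp³ backbone C → alcohol.
  CH(CH=CH2): pendant –CH=CH2: C=C double bond → alkene.
  CH(CH2OCH3): pendant –CH2OCH3: C–O–C linkage → ether.
  CH(CH2OCH3): pendant –CH2OCH3: C–O–C linkage → ether.
  CH(NHCOCH3): pendant –NHC(=O)CH3: N bonded to a carbonyl → amide (not amine).
  CH(CHO): pendant –CHO: carbonyl C bonded to C and H → aldehyde.
  CH(CH2OH): pendant –CH2OH on an sp³ backbone C → alcohol.
  C6H4OH: –OH attached directly to an aromatic ring → phenol (not alcohol); the ring itself is an arene.
Alcohol appears at: CH(CH2OH), CH(CH2OH), CH(CH2OH) → 3.

3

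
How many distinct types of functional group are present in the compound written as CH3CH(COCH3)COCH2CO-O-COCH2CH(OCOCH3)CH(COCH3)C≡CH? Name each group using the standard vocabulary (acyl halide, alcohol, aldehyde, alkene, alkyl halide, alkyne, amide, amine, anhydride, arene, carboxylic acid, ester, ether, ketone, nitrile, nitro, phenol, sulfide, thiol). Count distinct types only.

4

Working along the chain:
  CH(COCH3): pendant –COCH3: carbonyl C bonded to two carbons → ketone.
  CO: –C(=O)– with carbon on both sides → ketone.
  CH2CO-O-COCH2: two acyl groups sharing one oxygen, –C(=O)–O–C(=O)– → anhydride.
  CH(OCOCH3): pendant –OC(=O)CH3: an acyloxy group → ester.
  CH(COCH3): pendant –COCH3: carbonyl C bonded to two carbons → ketone.
  C≡CH: C≡C triple bond → alkyne.
Distinct types present: alkyne, anhydride, ester, ketone.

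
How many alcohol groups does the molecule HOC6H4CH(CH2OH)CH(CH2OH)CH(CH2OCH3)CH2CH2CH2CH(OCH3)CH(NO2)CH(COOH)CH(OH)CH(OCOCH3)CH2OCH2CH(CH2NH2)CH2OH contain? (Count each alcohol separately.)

4

–OH attached directly to an aromatic ring → phenol (not alcohol); the ring itself is an arene.
pendant –CH2OH on an sp³ backbone C → alcohol.
pendant –CH2OH on an sp³ backbone C → alcohol.
pendant –CH2OCH3: C–O–C linkage → ether.
pendant –OCH3: C–O–C with sp³ C, no adjacent C=O → ether.
–NO2 on an sp³ carbon → nitro (the N=O is not a carbonyl).
pendant –COOH: carbonyl C bonded to C and –OH → carboxylic acid.
–OH on an sp³ carbon → alcohol (secondary).
pendant –OC(=O)CH3: an acyloxy group → ester.
C–O–C with sp³ carbons on both sides and no adjacent C=O → ether.
pendant –CH2NH2: N on sp³ C, no adjacent C=O → amine.
–OH on an sp³ carbon → alcohol.
Alcohol appears at: CH(CH2OH), CH(CH2OH), CH(OH), CH2OH → 4.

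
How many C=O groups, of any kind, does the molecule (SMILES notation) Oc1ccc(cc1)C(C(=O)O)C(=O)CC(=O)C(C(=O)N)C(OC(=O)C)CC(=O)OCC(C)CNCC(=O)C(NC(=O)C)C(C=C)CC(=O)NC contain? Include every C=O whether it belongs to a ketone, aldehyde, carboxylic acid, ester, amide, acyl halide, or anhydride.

9

CH(COOH): carboxylic acid, 1 C=O (running total 1).
CO: ketone, 1 C=O (running total 2).
CO: ketone, 1 C=O (running total 3).
CH(CONH2): amide, 1 C=O (running total 4).
CH(OCOCH3): ester, 1 C=O (running total 5).
CH2COOCH2: ester, 1 C=O (running total 6).
CO: ketone, 1 C=O (running total 7).
CH(NHCOCH3): amide, 1 C=O (running total 8).
CONHCH3: amide, 1 C=O (running total 9).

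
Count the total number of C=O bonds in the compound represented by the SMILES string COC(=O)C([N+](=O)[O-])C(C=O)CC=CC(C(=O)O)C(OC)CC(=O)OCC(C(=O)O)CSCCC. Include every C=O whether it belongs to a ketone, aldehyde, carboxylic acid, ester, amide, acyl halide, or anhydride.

5

CH3OOC: ester, 1 C=O (running total 1).
CH(CHO): aldehyde, 1 C=O (running total 2).
CH(COOH): carboxylic acid, 1 C=O (running total 3).
CH2COOCH2: ester, 1 C=O (running total 4).
CH(COOH): carboxylic acid, 1 C=O (running total 5).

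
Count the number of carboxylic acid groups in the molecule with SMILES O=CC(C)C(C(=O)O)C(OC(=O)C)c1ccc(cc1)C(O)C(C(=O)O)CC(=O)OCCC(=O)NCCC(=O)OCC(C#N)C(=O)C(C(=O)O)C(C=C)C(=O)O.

4

terminal –CHO: carbonyl C bonded to H and C → aldehyde.
pendant –COOH: carbonyl C bonded to C and –OH → carboxylic acid.
pendant –OC(=O)CH3: an acyloxy group → ester.
para-disubstituted benzene ring → arene.
–OH on an sp³ carbon → alcohol (secondary).
pendant –COOH: carbonyl C bonded to C and –OH → carboxylic acid.
–C(=O)–O–C with C on the carbonyl side → ester.
–C(=O)–N– linkage → amide (the N is not an amine).
–C(=O)–O–C with C on the carbonyl side → ester.
pendant –C≡N: nitrile.
–C(=O)– with carbon on both sides → ketone.
pendant –COOH: carbonyl C bonded to C and –OH → carboxylic acid.
pendant –CH=CH2: C=C double bond → alkene.
–COOH: carbonyl C bonded to –OH and C → carboxylic acid (the –OH is not a separate alcohol).
Carboxylic acid appears at: CH(COOH), CH(COOH), CH(COOH), COOH → 4.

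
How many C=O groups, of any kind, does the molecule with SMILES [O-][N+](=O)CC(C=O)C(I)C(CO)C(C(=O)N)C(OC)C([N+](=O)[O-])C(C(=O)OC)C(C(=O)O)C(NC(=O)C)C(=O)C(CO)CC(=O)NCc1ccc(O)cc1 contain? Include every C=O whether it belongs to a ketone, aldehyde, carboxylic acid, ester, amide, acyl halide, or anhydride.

CH(CHO): aldehyde, 1 C=O (running total 1).
CH(CONH2): amide, 1 C=O (running total 2).
CH(COOCH3): ester, 1 C=O (running total 3).
CH(COOH): carboxylic acid, 1 C=O (running total 4).
CH(NHCOCH3): amide, 1 C=O (running total 5).
CO: ketone, 1 C=O (running total 6).
CH2CONHCH2: amide, 1 C=O (running total 7).

7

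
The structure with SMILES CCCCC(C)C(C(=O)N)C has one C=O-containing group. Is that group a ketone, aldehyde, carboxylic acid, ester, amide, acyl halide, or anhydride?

The carbonyl is in the CH(CONH2) segment: pendant –CONH2: carbonyl C bonded to C and N → amide.

amide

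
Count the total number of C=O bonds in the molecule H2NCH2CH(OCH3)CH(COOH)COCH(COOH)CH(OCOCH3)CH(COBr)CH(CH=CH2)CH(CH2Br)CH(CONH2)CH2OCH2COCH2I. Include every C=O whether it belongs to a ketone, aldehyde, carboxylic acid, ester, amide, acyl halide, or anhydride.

7

CH(COOH): carboxylic acid, 1 C=O (running total 1).
CO: ketone, 1 C=O (running total 2).
CH(COOH): carboxylic acid, 1 C=O (running total 3).
CH(OCOCH3): ester, 1 C=O (running total 4).
CH(COBr): acyl halide, 1 C=O (running total 5).
CH(CONH2): amide, 1 C=O (running total 6).
CO: ketone, 1 C=O (running total 7).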